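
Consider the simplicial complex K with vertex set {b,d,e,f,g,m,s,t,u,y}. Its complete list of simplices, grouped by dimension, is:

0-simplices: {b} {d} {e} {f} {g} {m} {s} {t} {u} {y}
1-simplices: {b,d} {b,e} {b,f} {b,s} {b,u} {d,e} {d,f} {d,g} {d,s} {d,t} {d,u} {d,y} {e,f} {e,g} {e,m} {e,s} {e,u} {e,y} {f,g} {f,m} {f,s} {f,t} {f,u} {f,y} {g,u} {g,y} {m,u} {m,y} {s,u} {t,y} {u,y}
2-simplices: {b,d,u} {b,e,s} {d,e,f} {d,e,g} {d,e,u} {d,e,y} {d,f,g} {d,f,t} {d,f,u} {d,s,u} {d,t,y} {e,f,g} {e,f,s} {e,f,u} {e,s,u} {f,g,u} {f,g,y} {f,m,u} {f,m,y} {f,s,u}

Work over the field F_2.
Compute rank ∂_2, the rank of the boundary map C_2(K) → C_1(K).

rank∂_2=17

n_0=10 n_1=31 n_2=20  [Z2]
∂1: piv[bd,be,bf,bs,bu,dg,dt,dy,em] rk=9  ker:de,df,ds,du,ef,eg,es,eu,ey,fg,fm,fs,ft,fu,fy,gu,gy,mu,my,su,ty,uy
∂2: piv[bdu,bes,def,deg,deu,dey,dfg,dft,dfu,dsu,dty,efs,esu,fgu,fgy,fmu,fmy] rk=17  ker:efg,efu,fsu
rk∂_2=17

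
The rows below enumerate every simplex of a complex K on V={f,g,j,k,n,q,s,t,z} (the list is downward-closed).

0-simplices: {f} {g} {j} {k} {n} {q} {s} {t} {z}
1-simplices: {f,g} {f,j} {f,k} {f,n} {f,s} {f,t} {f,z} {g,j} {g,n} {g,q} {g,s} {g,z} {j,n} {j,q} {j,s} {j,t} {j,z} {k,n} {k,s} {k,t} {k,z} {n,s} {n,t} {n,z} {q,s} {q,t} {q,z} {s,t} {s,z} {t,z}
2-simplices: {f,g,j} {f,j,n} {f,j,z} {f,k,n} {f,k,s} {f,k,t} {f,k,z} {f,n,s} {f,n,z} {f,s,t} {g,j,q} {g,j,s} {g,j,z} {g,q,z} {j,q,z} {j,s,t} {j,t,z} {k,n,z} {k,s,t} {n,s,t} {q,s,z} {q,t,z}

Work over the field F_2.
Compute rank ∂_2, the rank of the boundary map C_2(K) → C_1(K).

n_0=9 n_1=30 n_2=22  [Z2]
∂1: piv[fg,fj,fk,fn,fs,ft,fz,gq] rk=8  ker:gj,gn,gs,gz,jn,jq,js,jt,jz,kn,ks,kt,kz,ns,nt,nz,qs,qt,qz,st,sz,tz
∂2: piv[fgj,fjn,fjz,fkn,fks,fkt,fkz,fns,fnz,fst,gjq,gjs,gjz,gqz,jst,jtz,nst,qsz,qtz] rk=19  ker:jqz,knz,kst
rk∂_2=19

rank∂_2=19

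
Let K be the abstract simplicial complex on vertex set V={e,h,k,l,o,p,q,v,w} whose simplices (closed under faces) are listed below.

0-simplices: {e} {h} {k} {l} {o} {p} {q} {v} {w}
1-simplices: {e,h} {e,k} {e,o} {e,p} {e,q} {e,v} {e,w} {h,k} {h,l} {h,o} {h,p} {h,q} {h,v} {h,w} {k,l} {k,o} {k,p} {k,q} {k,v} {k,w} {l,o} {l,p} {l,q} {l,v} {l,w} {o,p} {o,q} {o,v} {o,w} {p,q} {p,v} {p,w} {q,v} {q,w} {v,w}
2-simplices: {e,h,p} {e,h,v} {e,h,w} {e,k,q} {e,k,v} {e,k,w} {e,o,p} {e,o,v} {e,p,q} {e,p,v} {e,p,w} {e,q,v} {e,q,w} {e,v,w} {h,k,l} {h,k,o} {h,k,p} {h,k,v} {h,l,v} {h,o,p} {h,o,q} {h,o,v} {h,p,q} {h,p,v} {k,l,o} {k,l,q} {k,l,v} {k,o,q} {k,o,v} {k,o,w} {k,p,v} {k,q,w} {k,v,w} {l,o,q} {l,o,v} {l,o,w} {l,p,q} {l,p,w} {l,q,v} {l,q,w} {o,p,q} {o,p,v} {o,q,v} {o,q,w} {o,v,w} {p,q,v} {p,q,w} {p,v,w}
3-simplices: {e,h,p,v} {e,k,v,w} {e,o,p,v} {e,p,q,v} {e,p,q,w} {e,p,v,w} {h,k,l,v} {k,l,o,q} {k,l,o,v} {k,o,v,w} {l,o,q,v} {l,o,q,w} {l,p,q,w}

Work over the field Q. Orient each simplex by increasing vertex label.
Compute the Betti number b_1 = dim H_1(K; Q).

n_0=9 n_1=35 n_2=48 n_3=13  [Q]
∂1: piv[eh,ek,eo,ep,eq,ev,ew,hl] rk=8  ker:hk,ho,hp,hq,hv,hw,kl,ko,kp,kq,kv,kw,lo,lp,lq,lv,lw,op,oq,ov,ow,pq,pv,pw,qv,qw,vw
∂2: piv[ehp,ehv,ehw,ekq,ekv,ekw,eop,eov,epq,epv,epw,eqv,eqw,evw,hkl,hko,hkp,hkv,hlv,hop,hoq,hpq,klo,klq,kow,low,lpq] rk=27  ker:hov,hpv,klv,koq,kov,kpv,kqw,kvw,loq,lov,lpw,lqv,lqw,opq,opv,oqv,oqw,ovw,pqv,pqw,pvw
∂3: piv[ehpv,ekvw,eopv,epqv,epqw,epvw,hklv,kloq,klov,kovw,loqv,loqw,lpqw] rk=13
b_1=(35−8)−27=0

b_1=0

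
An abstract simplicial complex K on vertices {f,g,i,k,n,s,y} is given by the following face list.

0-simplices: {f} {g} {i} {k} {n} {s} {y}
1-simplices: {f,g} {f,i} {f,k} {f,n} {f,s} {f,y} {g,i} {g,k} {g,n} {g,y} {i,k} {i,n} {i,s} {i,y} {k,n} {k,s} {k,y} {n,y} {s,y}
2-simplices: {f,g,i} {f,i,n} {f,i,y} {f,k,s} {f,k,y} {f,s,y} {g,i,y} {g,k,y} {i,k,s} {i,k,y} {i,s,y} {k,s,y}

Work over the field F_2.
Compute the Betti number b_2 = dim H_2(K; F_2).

b_2=2

n_0=7 n_1=19 n_2=12  [Z2]
∂1: piv[fg,fi,fk,fn,fs,fy] rk=6  ker:gi,gk,gn,gy,ik,in,is,iy,kn,ks,ky,ny,sy
∂2: piv[fgi,fin,fiy,fks,fky,fsy,giy,gky,iks,iky] rk=10  ker:isy,ksy
b_2=(12−10)−0=2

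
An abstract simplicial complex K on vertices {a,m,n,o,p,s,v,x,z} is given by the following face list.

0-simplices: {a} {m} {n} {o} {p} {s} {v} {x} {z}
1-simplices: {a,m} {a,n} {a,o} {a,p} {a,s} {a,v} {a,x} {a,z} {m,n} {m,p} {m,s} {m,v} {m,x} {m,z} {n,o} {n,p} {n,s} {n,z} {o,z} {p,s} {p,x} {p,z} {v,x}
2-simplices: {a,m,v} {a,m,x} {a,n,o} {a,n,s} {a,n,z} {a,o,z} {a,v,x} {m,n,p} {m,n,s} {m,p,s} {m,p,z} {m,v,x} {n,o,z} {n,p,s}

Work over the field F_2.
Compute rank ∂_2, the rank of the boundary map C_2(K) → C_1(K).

n_0=9 n_1=23 n_2=14  [Z2]
∂1: piv[am,an,ao,ap,as,av,ax,az] rk=8  ker:mn,mp,ms,mv,mx,mz,no,np,ns,nz,oz,ps,px,pz,vx
∂2: piv[amv,amx,ano,ans,anz,aoz,avx,mnp,mns,mps,mpz] rk=11  ker:mvx,noz,nps
rk∂_2=11

rank∂_2=11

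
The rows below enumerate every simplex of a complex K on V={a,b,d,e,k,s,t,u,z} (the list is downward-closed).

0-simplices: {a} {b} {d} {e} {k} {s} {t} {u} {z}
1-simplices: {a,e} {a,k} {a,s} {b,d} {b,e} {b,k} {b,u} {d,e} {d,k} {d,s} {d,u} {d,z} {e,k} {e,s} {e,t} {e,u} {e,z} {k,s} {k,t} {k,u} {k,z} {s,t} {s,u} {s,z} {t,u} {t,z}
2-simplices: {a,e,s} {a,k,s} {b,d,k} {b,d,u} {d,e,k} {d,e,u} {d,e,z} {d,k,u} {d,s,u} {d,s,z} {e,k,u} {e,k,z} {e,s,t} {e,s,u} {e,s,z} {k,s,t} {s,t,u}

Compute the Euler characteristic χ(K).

n_0=9 n_1=26 n_2=17
χ=+9−26+17=0

χ(K)=0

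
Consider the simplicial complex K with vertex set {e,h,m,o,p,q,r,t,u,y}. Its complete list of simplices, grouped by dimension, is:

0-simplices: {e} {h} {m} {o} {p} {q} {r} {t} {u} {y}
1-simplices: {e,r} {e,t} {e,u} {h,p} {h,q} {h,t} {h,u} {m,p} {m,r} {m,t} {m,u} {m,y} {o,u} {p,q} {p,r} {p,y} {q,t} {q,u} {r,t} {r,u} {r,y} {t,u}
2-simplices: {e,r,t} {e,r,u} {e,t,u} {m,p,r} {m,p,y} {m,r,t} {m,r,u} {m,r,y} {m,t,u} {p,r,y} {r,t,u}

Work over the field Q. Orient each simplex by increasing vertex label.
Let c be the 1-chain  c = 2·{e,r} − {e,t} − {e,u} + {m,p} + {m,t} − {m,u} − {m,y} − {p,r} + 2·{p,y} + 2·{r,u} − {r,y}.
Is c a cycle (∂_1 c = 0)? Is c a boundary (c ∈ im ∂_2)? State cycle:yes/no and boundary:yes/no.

n_0=10 n_1=22 n_2=11  [Q]
∂1: piv[er,et,eu,hp,hq,ht,mp,my,ou] rk=9  ker:hu,mr,mt,mu,pq,pr,py,qt,qu,rt,ru,ry,tu
∂2: piv[ert,eru,etu,mpr,mpy,mrt,mru,mry] rk=8  ker:mtu,pry,rtu
∂1c = 0
c vs im∂2: reduces to 0 ⇒ boundary

cycle:yes boundary:yes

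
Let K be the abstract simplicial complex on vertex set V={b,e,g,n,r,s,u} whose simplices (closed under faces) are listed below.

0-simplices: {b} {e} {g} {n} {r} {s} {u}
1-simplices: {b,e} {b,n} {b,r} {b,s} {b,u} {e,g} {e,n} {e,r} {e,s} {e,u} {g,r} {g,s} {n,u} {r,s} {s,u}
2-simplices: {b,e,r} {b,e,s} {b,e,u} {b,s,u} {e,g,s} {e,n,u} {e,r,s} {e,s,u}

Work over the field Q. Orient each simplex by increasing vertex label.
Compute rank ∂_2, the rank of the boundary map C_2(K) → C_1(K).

n_0=7 n_1=15 n_2=8  [Q]
∂1: piv[be,bn,br,bs,bu,eg] rk=6  ker:en,er,es,eu,gr,gs,nu,rs,su
∂2: piv[ber,bes,beu,bsu,egs,enu,ers] rk=7  ker:esu
rk∂_2=7

rank∂_2=7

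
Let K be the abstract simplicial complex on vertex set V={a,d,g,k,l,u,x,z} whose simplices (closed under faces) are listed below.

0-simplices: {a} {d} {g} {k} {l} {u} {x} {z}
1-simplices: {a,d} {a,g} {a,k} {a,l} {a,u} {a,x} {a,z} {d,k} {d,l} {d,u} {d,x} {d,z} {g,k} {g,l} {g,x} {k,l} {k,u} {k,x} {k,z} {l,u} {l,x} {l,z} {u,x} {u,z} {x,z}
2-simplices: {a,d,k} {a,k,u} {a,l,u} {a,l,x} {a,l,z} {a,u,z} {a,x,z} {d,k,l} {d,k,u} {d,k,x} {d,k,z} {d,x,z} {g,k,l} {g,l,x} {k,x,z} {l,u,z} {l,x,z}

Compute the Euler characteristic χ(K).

χ(K)=0

n_0=8 n_1=25 n_2=17
χ=+8−25+17=0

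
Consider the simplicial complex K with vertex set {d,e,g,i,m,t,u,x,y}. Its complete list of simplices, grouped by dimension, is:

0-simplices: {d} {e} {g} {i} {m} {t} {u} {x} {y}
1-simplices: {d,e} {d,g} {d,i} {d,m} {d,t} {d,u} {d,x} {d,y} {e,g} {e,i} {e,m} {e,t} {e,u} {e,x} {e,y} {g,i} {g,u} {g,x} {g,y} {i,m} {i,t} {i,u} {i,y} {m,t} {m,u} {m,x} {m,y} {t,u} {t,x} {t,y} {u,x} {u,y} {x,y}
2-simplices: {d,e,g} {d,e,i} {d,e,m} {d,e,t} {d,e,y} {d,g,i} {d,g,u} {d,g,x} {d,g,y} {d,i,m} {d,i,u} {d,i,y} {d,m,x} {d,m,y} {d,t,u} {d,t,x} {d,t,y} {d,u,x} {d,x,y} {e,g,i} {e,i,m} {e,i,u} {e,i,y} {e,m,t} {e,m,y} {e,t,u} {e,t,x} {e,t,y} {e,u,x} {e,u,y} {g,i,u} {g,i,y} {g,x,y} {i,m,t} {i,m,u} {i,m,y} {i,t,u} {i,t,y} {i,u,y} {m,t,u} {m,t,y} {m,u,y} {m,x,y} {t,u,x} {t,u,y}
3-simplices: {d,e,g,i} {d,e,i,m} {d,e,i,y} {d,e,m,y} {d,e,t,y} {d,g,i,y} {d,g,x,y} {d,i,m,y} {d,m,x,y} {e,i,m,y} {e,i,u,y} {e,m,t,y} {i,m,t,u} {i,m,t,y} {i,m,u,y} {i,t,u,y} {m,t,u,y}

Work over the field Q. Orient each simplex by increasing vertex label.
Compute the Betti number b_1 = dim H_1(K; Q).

n_0=9 n_1=33 n_2=45 n_3=17  [Q]
∂1: piv[de,dg,di,dm,dt,du,dx,dy] rk=8  ker:eg,ei,em,et,eu,ex,ey,gi,gu,gx,gy,im,it,iu,iy,mt,mu,mx,my,tu,tx,ty,ux,uy,xy
∂2: piv[deg,dei,dem,det,dey,dgi,dgu,dgx,dgy,dim,diu,diy,dmx,dmy,dtu,dtx,dty,dux,dxy,eiu,emt,etx,euy,imt,imu] rk=25  ker:egi,eim,eiy,emy,etu,ety,eux,giu,giy,gxy,imy,itu,ity,iuy,mtu,mty,muy,mxy,tux,tuy
∂3: piv[degi,deim,deiy,demy,dety,dgiy,dgxy,dimy,dmxy,eiuy,emty,imtu,imty,imuy,ituy] rk=15  ker:eimy,mtuy
b_1=(33−8)−25=0

b_1=0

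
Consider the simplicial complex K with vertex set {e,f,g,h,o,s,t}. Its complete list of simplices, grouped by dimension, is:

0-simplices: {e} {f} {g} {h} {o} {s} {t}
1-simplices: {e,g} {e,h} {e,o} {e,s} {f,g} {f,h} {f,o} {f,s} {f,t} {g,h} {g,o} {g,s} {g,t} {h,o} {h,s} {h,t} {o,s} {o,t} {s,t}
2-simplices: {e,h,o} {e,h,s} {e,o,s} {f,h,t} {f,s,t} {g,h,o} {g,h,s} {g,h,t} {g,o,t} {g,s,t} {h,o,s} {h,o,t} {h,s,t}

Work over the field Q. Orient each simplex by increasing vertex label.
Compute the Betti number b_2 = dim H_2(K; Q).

b_2=3

n_0=7 n_1=19 n_2=13  [Q]
∂1: piv[eg,eh,eo,es,fg,ft] rk=6  ker:fh,fo,fs,gh,go,gs,gt,ho,hs,ht,os,ot,st
∂2: piv[eho,ehs,eos,fht,fst,gho,ghs,ght,got,gst] rk=10  ker:hos,hot,hst
b_2=(13−10)−0=3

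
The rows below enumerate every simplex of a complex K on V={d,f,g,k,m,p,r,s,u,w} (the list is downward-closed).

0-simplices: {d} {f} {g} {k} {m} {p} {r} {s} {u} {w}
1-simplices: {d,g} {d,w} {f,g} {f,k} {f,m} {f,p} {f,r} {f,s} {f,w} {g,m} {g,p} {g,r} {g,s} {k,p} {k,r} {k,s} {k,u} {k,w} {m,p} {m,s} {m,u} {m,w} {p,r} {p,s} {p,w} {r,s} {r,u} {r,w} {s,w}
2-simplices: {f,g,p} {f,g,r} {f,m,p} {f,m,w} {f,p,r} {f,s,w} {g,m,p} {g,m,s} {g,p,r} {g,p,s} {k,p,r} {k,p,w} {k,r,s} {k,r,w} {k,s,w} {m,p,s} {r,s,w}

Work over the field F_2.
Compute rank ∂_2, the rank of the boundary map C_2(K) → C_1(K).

rank∂_2=14

n_0=10 n_1=29 n_2=17  [Z2]
∂1: piv[dg,dw,fg,fk,fm,fp,fr,fs,ku] rk=9  ker:fw,gm,gp,gr,gs,kp,kr,ks,kw,mp,ms,mu,mw,pr,ps,pw,rs,ru,rw,sw
∂2: piv[fgp,fgr,fmp,fmw,fpr,fsw,gmp,gms,gps,kpr,kpw,krs,krw,ksw] rk=14  ker:gpr,mps,rsw
rk∂_2=14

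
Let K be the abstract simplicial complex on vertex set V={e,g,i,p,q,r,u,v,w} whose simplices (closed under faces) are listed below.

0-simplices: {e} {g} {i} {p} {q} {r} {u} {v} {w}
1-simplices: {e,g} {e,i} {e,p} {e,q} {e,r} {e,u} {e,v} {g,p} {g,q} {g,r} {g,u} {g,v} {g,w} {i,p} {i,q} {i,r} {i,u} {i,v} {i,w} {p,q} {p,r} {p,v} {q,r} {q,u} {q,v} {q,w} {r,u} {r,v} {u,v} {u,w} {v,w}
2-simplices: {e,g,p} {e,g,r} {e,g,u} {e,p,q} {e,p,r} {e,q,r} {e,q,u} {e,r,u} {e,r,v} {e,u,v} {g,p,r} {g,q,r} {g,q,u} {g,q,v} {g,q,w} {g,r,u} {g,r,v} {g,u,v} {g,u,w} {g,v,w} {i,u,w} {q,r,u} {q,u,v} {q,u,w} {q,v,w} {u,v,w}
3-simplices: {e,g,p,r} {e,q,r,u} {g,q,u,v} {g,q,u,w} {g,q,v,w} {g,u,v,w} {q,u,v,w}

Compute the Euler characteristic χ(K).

χ(K)=-3

n_0=9 n_1=31 n_2=26 n_3=7
χ=+9−31+26−7=-3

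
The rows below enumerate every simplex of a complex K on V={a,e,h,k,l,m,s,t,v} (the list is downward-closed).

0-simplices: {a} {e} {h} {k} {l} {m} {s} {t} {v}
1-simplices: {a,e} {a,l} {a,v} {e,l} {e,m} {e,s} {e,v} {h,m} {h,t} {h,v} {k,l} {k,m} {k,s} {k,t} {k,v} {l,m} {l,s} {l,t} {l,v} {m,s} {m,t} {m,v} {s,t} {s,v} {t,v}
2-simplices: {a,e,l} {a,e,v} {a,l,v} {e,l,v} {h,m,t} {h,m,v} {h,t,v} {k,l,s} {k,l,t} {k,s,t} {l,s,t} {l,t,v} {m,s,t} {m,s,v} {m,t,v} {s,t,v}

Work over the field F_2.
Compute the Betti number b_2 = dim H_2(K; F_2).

n_0=9 n_1=25 n_2=16  [Z2]
∂1: piv[ae,al,av,em,es,hm,ht,kl] rk=8  ker:el,ev,hv,km,ks,kt,kv,lm,ls,lt,lv,ms,mt,mv,st,sv,tv
∂2: piv[ael,aev,alv,hmt,hmv,htv,kls,klt,kst,ltv,mst,msv] rk=12  ker:elv,lst,mtv,stv
b_2=(16−12)−0=4

b_2=4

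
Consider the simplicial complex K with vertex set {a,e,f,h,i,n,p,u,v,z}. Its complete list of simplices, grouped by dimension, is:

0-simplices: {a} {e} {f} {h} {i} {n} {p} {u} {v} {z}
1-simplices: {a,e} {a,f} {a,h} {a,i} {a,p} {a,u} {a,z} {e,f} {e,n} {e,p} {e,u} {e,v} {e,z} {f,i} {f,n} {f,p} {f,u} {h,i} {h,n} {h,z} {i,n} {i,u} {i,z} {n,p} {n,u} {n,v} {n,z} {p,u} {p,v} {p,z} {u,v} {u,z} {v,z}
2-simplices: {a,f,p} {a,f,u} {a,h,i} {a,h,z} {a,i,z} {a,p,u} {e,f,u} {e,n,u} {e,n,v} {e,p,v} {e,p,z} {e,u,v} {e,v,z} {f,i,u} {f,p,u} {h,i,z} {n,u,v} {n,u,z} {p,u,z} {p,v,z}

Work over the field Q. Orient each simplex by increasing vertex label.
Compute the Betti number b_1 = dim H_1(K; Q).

n_0=10 n_1=33 n_2=20  [Q]
∂1: piv[ae,af,ah,ai,ap,au,az,en,ev] rk=9  ker:ef,ep,eu,ez,fi,fn,fp,fu,hi,hn,hz,in,iu,iz,np,nu,nv,nz,pu,pv,pz,uv,uz,vz
∂2: piv[afp,afu,ahi,ahz,aiz,apu,efu,enu,env,epv,epz,euv,evz,fiu,nuz,puz] rk=16  ker:fpu,hiz,nuv,pvz
b_1=(33−9)−16=8

b_1=8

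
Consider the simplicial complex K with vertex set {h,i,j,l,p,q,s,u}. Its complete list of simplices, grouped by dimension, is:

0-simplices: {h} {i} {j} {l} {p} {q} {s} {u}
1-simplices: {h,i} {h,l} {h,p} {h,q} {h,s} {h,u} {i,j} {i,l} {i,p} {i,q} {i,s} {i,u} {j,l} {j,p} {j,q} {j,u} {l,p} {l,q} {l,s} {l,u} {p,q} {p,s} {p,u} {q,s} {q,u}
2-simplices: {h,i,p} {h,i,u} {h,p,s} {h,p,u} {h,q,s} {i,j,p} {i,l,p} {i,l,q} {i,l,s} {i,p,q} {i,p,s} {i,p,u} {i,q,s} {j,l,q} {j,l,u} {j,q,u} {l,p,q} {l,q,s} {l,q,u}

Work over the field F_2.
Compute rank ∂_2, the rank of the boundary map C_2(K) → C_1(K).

n_0=8 n_1=25 n_2=19  [Z2]
∂1: piv[hi,hl,hp,hq,hs,hu,ij] rk=7  ker:il,ip,iq,is,iu,jl,jp,jq,ju,lp,lq,ls,lu,pq,ps,pu,qs,qu
∂2: piv[hip,hiu,hps,hpu,hqs,ijp,ilp,ilq,ils,ipq,ips,iqs,jlq,jlu,jqu] rk=15  ker:ipu,lpq,lqs,lqu
rk∂_2=15

rank∂_2=15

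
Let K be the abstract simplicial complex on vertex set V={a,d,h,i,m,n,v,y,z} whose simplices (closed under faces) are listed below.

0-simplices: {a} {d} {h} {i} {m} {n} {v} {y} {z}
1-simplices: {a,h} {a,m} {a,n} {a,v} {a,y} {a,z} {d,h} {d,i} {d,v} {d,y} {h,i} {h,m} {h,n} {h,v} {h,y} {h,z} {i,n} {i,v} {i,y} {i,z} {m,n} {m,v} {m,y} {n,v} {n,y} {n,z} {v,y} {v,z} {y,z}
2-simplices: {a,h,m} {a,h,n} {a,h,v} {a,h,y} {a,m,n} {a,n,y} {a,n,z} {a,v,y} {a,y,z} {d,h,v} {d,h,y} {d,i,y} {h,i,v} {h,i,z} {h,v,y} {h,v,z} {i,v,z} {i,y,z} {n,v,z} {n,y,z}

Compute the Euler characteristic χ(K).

n_0=9 n_1=29 n_2=20
χ=+9−29+20=0

χ(K)=0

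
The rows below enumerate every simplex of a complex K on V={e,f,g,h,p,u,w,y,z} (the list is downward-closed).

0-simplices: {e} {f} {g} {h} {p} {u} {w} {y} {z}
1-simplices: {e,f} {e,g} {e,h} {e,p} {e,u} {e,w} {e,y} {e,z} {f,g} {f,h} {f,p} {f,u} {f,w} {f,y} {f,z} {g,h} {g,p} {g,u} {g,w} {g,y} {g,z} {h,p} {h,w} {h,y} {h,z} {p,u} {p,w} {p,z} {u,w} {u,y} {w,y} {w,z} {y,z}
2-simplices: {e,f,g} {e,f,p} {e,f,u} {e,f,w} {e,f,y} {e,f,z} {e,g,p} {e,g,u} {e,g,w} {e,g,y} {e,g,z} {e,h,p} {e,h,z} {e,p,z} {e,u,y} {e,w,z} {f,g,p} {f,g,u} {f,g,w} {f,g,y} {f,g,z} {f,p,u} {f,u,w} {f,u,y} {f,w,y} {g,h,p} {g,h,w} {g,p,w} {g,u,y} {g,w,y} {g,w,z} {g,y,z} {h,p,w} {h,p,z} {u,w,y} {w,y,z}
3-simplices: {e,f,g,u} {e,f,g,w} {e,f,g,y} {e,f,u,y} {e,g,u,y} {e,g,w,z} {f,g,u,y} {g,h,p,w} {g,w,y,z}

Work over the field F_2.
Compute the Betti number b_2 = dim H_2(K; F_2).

b_2=5

n_0=9 n_1=33 n_2=36 n_3=9  [Z2]
∂1: piv[ef,eg,eh,ep,eu,ew,ey,ez] rk=8  ker:fg,fh,fp,fu,fw,fy,fz,gh,gp,gu,gw,gy,gz,hp,hw,hy,hz,pu,pw,pz,uw,uy,wy,wz,yz
∂2: piv[efg,efp,efu,efw,efy,efz,egp,egu,egw,egy,egz,ehp,ehz,epz,euy,ewz,fpu,fuw,fwy,ghp,ghw,gpw,gyz] rk=23  ker:fgp,fgu,fgw,fgy,fgz,fuy,guy,gwy,gwz,hpw,hpz,uwy,wyz
∂3: piv[efgu,efgw,efgy,efuy,eguy,egwz,ghpw,gwyz] rk=8  ker:fguy
b_2=(36−23)−8=5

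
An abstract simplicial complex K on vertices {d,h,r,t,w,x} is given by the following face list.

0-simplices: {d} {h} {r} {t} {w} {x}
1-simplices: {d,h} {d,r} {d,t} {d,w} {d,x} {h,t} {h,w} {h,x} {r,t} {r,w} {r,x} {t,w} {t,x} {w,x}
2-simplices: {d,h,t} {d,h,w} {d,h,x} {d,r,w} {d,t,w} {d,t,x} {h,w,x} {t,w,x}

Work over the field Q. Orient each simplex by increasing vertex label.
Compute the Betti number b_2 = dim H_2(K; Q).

n_0=6 n_1=14 n_2=8  [Q]
∂1: piv[dh,dr,dt,dw,dx] rk=5  ker:ht,hw,hx,rt,rw,rx,tw,tx,wx
∂2: piv[dht,dhw,dhx,drw,dtw,dtx,hwx] rk=7  ker:twx
b_2=(8−7)−0=1

b_2=1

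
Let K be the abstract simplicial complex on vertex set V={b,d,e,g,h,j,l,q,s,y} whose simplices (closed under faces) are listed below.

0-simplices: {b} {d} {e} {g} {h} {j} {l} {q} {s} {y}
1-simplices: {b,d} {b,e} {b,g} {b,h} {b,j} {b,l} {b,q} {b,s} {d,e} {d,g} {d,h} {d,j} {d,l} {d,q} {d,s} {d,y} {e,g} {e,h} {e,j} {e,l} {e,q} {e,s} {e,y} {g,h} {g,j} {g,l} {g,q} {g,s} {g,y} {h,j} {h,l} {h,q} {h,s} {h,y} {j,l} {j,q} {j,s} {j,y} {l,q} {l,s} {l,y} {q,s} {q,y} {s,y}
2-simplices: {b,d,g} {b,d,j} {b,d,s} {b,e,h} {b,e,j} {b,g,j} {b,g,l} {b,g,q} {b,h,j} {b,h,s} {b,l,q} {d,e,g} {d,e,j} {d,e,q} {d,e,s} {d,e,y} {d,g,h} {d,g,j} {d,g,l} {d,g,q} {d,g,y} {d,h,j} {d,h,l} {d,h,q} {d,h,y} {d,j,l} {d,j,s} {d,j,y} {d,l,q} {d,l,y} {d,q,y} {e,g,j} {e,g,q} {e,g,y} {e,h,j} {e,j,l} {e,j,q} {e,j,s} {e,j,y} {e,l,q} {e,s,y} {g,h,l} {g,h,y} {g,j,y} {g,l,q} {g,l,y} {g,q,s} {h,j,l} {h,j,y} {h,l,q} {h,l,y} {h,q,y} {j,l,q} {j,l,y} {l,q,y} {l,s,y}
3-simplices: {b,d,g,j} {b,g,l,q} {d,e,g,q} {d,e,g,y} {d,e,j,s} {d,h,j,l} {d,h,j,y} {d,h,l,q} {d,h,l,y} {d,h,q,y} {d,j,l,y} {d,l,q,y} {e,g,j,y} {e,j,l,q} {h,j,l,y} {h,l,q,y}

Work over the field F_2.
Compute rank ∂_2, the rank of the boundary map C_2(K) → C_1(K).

rank∂_2=34

n_0=10 n_1=44 n_2=56 n_3=16  [Z2]
∂1: piv[bd,be,bg,bh,bj,bl,bq,bs,dy] rk=9  ker:de,dg,dh,dj,dl,dq,ds,eg,eh,ej,el,eq,es,ey,gh,gj,gl,gq,gs,gy,hj,hl,hq,hs,hy,jl,jq,js,jy,lq,ls,ly,qs,qy,sy
∂2: piv[bdg,bdj,bds,beh,bej,bgj,bgl,bgq,bhj,bhs,blq,deg,dej,deq,des,dey,dgh,dgl,dgq,dgy,dhj,dhl,dhq,dhy,djl,djs,djy,dly,dqy,ejl,ejq,esy,gqs,lsy] rk=34  ker:dgj,dlq,egj,egq,egy,ehj,ejs,ejy,elq,ghl,ghy,gjy,glq,gly,hjl,hjy,hlq,hly,hqy,jlq,jly,lqy
∂3: piv[bdgj,bglq,degq,degy,dejs,dhjl,dhjy,dhlq,dhly,dhqy,djly,dlqy,egjy,ejlq] rk=14  ker:hjly,hlqy
rk∂_2=34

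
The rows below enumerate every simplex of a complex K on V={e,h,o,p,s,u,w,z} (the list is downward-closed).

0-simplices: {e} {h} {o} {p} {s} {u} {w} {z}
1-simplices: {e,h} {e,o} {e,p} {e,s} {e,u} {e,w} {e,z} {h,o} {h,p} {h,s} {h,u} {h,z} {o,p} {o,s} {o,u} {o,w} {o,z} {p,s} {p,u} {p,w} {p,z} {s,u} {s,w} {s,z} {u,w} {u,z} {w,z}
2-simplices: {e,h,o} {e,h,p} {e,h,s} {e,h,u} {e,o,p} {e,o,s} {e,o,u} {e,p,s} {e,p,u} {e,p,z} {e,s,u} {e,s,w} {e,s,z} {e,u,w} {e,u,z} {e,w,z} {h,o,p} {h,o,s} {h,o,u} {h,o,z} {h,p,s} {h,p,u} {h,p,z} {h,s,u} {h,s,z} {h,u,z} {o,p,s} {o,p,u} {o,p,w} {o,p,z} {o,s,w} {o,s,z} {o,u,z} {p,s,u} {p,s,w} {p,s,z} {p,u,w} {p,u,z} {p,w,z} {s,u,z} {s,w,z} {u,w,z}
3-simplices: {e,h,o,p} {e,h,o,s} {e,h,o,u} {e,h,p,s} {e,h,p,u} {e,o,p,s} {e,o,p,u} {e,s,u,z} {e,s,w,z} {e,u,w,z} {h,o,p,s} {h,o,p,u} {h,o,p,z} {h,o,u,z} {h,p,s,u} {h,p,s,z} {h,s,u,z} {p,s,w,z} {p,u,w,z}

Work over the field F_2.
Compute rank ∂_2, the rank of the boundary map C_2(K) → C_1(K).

n_0=8 n_1=27 n_2=42 n_3=19  [Z2]
∂1: piv[eh,eo,ep,es,eu,ew,ez] rk=7  ker:ho,hp,hs,hu,hz,op,os,ou,ow,oz,ps,pu,pw,pz,su,sw,sz,uw,uz,wz
∂2: piv[eho,ehp,ehs,ehu,eop,eos,eou,eps,epu,epz,esu,esw,esz,euw,euz,ewz,hoz,hpz,opw,osw] rk=20  ker:hop,hos,hou,hps,hpu,hsu,hsz,huz,ops,opu,opz,osz,ouz,psu,psw,psz,puw,puz,pwz,suz,swz,uwz
∂3: piv[ehop,ehos,ehou,ehps,ehpu,eops,eopu,esuz,eswz,euwz,hopz,houz,hpsu,hpsz,hsuz,pswz,puwz] rk=17  ker:hops,hopu
rk∂_2=20

rank∂_2=20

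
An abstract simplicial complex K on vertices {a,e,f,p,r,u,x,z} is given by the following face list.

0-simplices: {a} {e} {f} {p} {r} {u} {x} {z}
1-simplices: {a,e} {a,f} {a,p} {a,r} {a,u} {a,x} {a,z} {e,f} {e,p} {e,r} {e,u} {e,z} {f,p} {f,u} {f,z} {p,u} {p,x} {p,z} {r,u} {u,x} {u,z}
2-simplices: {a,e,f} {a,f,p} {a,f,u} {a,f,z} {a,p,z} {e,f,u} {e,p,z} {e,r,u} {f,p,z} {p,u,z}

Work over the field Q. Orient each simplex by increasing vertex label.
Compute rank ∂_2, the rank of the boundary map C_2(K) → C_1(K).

rank∂_2=9

n_0=8 n_1=21 n_2=10  [Q]
∂1: piv[ae,af,ap,ar,au,ax,az] rk=7  ker:ef,ep,er,eu,ez,fp,fu,fz,pu,px,pz,ru,ux,uz
∂2: piv[aef,afp,afu,afz,apz,efu,epz,eru,puz] rk=9  ker:fpz
rk∂_2=9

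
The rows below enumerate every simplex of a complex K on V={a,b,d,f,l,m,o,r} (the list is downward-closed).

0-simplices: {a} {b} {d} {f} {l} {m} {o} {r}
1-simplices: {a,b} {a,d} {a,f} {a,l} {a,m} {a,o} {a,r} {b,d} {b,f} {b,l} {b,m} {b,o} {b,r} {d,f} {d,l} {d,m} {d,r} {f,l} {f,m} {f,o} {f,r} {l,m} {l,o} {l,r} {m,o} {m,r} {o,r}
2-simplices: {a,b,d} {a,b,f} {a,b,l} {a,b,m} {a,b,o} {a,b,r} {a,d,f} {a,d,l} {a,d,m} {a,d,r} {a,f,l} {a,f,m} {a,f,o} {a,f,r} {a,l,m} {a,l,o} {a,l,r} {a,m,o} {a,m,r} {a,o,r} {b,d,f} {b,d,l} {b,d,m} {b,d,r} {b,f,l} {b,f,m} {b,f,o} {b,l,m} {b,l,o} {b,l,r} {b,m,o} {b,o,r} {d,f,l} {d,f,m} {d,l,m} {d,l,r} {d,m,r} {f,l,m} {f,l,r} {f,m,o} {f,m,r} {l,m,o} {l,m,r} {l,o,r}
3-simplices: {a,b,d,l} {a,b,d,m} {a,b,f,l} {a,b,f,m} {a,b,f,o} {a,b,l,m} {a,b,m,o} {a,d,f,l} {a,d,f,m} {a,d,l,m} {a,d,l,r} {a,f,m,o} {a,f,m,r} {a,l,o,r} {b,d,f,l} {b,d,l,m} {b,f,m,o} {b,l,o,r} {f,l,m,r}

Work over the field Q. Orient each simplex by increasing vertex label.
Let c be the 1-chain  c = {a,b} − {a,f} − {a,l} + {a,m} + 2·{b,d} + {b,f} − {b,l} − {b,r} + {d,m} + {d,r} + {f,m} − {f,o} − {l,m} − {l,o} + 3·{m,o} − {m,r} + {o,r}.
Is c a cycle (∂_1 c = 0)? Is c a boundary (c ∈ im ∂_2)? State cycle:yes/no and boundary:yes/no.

n_0=8 n_1=27 n_2=44 n_3=19  [Q]
∂1: piv[ab,ad,af,al,am,ao,ar] rk=7  ker:bd,bf,bl,bm,bo,br,df,dl,dm,dr,fl,fm,fo,fr,lm,lo,lr,mo,mr,or
∂2: piv[abd,abf,abl,abm,abo,abr,adf,adl,adm,adr,afl,afm,afo,afr,alm,alo,alr,amo,amr,aor] rk=20  ker:bdf,bdl,bdm,bdr,bfl,bfm,bfo,blm,blo,blr,bmo,bor,dfl,dfm,dlm,dlr,dmr,flm,flr,fmo,fmr,lmo,lmr,lor
∂3: piv[abdl,abdm,abfl,abfm,abfo,ablm,abmo,adfl,adfm,adlm,adlr,afmo,afmr,alor,bdfl,blor,flmr] rk=17  ker:bdlm,bfmo
∂1c = 0
c vs im∂2: reduces to 0 ⇒ boundary

cycle:yes boundary:yes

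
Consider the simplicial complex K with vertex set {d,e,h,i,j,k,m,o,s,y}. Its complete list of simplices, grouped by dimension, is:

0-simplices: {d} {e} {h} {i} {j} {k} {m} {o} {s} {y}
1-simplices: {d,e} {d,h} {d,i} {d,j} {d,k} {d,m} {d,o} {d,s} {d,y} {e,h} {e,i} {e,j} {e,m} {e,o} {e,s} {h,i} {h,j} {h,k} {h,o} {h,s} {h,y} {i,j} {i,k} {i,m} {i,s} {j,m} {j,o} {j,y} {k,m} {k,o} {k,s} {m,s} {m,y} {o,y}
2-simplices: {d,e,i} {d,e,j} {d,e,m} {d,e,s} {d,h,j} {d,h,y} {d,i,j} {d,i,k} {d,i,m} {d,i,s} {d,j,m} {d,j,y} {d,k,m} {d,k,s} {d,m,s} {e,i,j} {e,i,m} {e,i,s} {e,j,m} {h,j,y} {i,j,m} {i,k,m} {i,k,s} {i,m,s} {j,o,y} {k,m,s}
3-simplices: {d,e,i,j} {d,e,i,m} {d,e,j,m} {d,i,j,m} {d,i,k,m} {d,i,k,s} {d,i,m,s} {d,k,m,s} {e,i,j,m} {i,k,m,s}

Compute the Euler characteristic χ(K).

n_0=10 n_1=34 n_2=26 n_3=10
χ=+10−34+26−10=-8

χ(K)=-8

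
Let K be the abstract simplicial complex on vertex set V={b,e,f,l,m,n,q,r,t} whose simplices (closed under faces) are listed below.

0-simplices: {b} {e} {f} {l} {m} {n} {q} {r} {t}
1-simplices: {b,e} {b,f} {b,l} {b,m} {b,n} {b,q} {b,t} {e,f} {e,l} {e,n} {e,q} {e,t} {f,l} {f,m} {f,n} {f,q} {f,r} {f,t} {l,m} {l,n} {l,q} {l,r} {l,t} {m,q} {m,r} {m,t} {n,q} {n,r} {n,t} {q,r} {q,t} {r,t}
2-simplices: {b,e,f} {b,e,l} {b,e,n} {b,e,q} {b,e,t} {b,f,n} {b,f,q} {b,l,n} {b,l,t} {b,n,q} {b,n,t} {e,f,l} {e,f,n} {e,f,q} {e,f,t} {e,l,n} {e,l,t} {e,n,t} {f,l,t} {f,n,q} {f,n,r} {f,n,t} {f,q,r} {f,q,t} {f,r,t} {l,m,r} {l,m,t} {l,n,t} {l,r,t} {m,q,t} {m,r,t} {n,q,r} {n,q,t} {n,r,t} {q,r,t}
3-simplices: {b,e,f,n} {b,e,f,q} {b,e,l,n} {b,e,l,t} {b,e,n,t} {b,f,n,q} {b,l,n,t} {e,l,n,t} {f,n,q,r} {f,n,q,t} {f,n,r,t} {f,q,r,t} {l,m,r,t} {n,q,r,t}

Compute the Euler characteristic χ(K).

n_0=9 n_1=32 n_2=35 n_3=14
χ=+9−32+35−14=-2

χ(K)=-2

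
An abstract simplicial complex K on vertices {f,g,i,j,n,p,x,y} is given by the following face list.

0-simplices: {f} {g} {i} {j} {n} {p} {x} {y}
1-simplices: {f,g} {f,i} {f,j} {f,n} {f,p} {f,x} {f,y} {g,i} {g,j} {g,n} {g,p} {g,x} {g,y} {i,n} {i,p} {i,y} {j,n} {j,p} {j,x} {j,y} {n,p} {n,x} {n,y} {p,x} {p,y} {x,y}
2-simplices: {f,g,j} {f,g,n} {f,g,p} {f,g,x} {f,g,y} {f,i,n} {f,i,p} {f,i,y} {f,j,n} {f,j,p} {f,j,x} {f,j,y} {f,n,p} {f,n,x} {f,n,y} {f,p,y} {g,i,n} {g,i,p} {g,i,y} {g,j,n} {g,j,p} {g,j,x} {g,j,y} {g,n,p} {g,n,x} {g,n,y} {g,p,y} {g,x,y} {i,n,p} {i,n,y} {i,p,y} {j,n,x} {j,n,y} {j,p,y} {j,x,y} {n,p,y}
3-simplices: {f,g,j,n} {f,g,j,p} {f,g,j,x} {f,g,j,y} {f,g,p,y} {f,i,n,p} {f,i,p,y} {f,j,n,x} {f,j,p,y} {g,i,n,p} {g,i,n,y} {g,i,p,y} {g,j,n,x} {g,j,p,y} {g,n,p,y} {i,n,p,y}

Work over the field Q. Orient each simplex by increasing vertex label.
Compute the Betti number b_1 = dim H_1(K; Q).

b_1=1

n_0=8 n_1=26 n_2=36 n_3=16  [Q]
∂1: piv[fg,fi,fj,fn,fp,fx,fy] rk=7  ker:gi,gj,gn,gp,gx,gy,in,ip,iy,jn,jp,jx,jy,np,nx,ny,px,py,xy
∂2: piv[fgj,fgn,fgp,fgx,fgy,fin,fip,fiy,fjn,fjp,fjx,fjy,fnp,fnx,fny,fpy,gin,gxy] rk=18  ker:gip,giy,gjn,gjp,gjx,gjy,gnp,gnx,gny,gpy,inp,iny,ipy,jnx,jny,jpy,jxy,npy
∂3: piv[fgjn,fgjp,fgjx,fgjy,fgpy,finp,fipy,fjnx,fjpy,ginp,giny,gipy,gjnx,gnpy] rk=14  ker:gjpy,inpy
b_1=(26−7)−18=1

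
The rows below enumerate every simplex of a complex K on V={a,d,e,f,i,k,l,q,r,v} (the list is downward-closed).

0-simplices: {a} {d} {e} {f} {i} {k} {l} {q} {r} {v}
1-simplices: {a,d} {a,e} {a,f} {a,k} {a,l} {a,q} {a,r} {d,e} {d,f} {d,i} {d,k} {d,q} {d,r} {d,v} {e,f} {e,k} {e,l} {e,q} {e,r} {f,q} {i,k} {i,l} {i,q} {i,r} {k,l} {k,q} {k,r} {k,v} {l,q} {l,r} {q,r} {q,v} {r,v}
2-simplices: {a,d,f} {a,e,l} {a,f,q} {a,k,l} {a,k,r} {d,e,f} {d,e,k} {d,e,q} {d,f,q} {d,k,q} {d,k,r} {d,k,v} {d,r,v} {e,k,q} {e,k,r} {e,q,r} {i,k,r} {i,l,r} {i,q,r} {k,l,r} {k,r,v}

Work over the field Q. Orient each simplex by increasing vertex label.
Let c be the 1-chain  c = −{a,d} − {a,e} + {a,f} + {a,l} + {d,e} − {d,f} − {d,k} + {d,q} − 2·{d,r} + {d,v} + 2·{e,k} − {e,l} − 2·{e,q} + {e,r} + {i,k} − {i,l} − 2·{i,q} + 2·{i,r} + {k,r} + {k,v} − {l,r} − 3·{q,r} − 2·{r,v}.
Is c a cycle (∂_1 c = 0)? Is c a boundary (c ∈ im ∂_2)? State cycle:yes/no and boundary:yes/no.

n_0=10 n_1=33 n_2=21  [Q]
∂1: piv[ad,ae,af,ak,al,aq,ar,di,dv] rk=9  ker:de,df,dk,dq,dr,ef,ek,el,eq,er,fq,ik,il,iq,ir,kl,kq,kr,kv,lq,lr,qr,qv,rv
∂2: piv[adf,ael,afq,akl,akr,def,dek,deq,dfq,dkq,dkr,dkv,drv,ekr,eqr,ikr,ilr,iqr,klr] rk=19  ker:ekq,krv
∂1c = 0
c vs im∂2: reduces to 0 ⇒ boundary

cycle:yes boundary:yes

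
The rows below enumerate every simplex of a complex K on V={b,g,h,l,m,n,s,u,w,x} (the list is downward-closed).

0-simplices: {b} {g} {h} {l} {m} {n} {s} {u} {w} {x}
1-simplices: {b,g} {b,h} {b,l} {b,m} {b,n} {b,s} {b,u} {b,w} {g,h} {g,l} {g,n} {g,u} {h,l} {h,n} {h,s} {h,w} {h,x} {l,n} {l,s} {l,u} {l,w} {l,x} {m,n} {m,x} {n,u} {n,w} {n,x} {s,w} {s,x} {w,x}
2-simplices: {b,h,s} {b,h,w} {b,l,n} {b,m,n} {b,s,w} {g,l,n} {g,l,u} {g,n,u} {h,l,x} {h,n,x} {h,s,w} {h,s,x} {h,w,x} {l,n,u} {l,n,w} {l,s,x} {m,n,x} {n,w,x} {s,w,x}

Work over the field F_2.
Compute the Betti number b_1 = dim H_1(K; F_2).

n_0=10 n_1=30 n_2=19  [Z2]
∂1: piv[bg,bh,bl,bm,bn,bs,bu,bw,hx] rk=9  ker:gh,gl,gn,gu,hl,hn,hs,hw,ln,ls,lu,lw,lx,mn,mx,nu,nw,nx,sw,sx,wx
∂2: piv[bhs,bhw,bln,bmn,bsw,gln,glu,gnu,hlx,hnx,hsx,hwx,lnw,lsx,mnx,nwx] rk=16  ker:hsw,lnu,swx
b_1=(30−9)−16=5

b_1=5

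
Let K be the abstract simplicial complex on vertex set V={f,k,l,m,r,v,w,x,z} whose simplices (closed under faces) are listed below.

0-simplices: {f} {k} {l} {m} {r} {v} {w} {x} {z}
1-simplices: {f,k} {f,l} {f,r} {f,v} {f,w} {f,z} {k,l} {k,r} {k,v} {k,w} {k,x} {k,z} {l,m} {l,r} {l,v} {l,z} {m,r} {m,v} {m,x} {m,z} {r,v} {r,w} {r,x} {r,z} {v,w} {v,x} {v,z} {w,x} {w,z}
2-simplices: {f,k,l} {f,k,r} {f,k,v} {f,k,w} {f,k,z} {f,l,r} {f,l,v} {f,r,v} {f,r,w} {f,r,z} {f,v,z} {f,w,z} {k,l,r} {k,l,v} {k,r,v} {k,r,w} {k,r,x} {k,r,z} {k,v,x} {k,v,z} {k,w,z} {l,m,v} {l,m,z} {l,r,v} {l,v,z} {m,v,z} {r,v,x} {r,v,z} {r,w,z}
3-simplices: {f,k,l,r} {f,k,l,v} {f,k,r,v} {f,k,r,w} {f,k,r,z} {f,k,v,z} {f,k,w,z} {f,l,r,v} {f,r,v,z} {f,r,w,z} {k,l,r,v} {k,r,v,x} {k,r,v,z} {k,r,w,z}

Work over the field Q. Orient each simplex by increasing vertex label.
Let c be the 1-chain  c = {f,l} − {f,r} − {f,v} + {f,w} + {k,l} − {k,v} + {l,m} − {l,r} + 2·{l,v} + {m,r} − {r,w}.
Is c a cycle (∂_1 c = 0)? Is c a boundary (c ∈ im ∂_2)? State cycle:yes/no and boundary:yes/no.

n_0=9 n_1=29 n_2=29 n_3=14  [Q]
∂1: piv[fk,fl,fr,fv,fw,fz,kx,lm] rk=8  ker:kl,kr,kv,kw,kz,lr,lv,lz,mr,mv,mx,mz,rv,rw,rx,rz,vw,vx,vz,wx,wz
∂2: piv[fkl,fkr,fkv,fkw,fkz,flr,flv,frv,frw,frz,fvz,fwz,krx,kvx,lmv,lmz,lvz] rk=17  ker:klr,klv,krv,krw,krz,kvz,kwz,lrv,mvz,rvx,rvz,rwz
∂3: piv[fklr,fklv,fkrv,fkrw,fkrz,fkvz,fkwz,flrv,frvz,frwz,krvx] rk=11  ker:klrv,krvz,krwz
∂1c = 0
c vs im∂2: residual ≠ 0 ⇒ not boundary

cycle:yes boundary:no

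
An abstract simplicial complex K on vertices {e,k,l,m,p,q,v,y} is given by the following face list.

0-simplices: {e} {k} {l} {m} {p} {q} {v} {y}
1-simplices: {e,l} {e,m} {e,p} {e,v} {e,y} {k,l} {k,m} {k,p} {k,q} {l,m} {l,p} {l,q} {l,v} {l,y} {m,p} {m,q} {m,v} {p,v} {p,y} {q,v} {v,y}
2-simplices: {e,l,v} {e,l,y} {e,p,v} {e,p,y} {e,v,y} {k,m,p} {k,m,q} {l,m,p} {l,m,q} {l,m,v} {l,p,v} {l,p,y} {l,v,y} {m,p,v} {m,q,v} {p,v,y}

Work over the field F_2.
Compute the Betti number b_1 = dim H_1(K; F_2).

b_1=2

n_0=8 n_1=21 n_2=16  [Z2]
∂1: piv[el,em,ep,ev,ey,kl,kq] rk=7  ker:km,kp,lm,lp,lq,lv,ly,mp,mq,mv,pv,py,qv,vy
∂2: piv[elv,ely,epv,epy,evy,kmp,kmq,lmp,lmq,lmv,lpv,mqv] rk=12  ker:lpy,lvy,mpv,pvy
b_1=(21−7)−12=2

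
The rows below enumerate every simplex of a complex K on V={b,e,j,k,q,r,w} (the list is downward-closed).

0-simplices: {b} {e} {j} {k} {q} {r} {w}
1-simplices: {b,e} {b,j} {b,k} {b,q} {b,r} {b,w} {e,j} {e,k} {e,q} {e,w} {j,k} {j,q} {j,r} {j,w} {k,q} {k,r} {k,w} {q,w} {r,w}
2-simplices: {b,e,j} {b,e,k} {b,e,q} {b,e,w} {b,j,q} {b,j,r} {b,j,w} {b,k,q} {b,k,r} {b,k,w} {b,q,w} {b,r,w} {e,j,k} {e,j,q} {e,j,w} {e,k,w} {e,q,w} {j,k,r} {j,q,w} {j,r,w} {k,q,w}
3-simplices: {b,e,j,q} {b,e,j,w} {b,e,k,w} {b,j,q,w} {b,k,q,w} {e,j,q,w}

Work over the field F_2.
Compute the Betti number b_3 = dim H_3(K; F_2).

b_3=0

n_0=7 n_1=19 n_2=21 n_3=6  [Z2]
∂1: piv[be,bj,bk,bq,br,bw] rk=6  ker:ej,ek,eq,ew,jk,jq,jr,jw,kq,kr,kw,qw,rw
∂2: piv[bej,bek,beq,bew,bjq,bjr,bjw,bkq,bkr,bkw,bqw,brw,ejk] rk=13  ker:ejq,ejw,ekw,eqw,jkr,jqw,jrw,kqw
∂3: piv[bejq,bejw,bekw,bjqw,bkqw,ejqw] rk=6
b_3=(6−6)−0=0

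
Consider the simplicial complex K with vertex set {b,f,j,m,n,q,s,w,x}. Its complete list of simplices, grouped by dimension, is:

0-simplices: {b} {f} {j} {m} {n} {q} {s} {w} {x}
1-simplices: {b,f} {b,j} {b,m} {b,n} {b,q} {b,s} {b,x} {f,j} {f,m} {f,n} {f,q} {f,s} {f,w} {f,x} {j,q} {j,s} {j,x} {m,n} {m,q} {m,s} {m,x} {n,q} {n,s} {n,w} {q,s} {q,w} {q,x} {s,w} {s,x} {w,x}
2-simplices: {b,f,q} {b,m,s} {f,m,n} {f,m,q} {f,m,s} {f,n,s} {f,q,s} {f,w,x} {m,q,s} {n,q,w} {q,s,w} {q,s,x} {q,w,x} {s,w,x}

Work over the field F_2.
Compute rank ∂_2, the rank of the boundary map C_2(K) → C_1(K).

rank∂_2=12

n_0=9 n_1=30 n_2=14  [Z2]
∂1: piv[bf,bj,bm,bn,bq,bs,bx,fw] rk=8  ker:fj,fm,fn,fq,fs,fx,jq,js,jx,mn,mq,ms,mx,nq,ns,nw,qs,qw,qx,sw,sx,wx
∂2: piv[bfq,bms,fmn,fmq,fms,fns,fqs,fwx,nqw,qsw,qsx,qwx] rk=12  ker:mqs,swx
rk∂_2=12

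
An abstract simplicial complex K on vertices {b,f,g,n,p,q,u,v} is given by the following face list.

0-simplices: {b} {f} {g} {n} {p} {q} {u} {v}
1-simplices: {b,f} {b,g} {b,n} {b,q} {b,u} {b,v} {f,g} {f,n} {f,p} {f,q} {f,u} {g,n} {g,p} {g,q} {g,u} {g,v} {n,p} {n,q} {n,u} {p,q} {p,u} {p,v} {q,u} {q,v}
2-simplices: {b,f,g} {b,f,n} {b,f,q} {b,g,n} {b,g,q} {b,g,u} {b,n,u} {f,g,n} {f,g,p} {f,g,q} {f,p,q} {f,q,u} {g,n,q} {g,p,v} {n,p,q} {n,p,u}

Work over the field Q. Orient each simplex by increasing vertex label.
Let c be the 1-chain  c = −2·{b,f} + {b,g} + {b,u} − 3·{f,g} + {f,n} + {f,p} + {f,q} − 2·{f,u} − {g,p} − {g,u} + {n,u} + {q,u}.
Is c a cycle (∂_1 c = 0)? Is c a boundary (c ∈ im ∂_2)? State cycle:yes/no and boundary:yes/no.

n_0=8 n_1=24 n_2=16  [Q]
∂1: piv[bf,bg,bn,bq,bu,bv,fp] rk=7  ker:fg,fn,fq,fu,gn,gp,gq,gu,gv,np,nq,nu,pq,pu,pv,qu,qv
∂2: piv[bfg,bfn,bfq,bgn,bgq,bgu,bnu,fgp,fpq,fqu,gnq,gpv,npq,npu] rk=14  ker:fgn,fgq
∂1c = 0
c vs im∂2: residual ≠ 0 ⇒ not boundary

cycle:yes boundary:no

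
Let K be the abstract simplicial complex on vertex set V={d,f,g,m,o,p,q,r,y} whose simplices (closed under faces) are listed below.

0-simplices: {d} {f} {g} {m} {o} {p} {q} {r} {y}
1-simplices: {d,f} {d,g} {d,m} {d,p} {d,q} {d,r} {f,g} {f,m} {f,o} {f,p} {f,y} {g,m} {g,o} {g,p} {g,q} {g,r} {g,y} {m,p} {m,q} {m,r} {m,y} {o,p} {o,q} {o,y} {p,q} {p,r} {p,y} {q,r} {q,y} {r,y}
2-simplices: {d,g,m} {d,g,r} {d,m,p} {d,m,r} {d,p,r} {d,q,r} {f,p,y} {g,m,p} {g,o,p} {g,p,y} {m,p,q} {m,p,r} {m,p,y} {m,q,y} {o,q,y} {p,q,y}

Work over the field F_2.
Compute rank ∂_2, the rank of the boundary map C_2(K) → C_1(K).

rank∂_2=14

n_0=9 n_1=30 n_2=16  [Z2]
∂1: piv[df,dg,dm,dp,dq,dr,fo,fy] rk=8  ker:fg,fm,fp,gm,go,gp,gq,gr,gy,mp,mq,mr,my,op,oq,oy,pq,pr,py,qr,qy,ry
∂2: piv[dgm,dgr,dmp,dmr,dpr,dqr,fpy,gmp,gop,gpy,mpq,mpy,mqy,oqy] rk=14  ker:mpr,pqy
rk∂_2=14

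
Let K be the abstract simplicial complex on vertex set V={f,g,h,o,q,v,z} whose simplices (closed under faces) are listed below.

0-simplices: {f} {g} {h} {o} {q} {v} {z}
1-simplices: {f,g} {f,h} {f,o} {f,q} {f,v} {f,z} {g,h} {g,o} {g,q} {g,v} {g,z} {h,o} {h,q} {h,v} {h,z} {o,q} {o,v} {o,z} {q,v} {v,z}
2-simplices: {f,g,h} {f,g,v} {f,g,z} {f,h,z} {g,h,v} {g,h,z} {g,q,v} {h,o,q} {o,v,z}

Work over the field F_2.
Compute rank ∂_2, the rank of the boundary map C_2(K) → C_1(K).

n_0=7 n_1=20 n_2=9  [Z2]
∂1: piv[fg,fh,fo,fq,fv,fz] rk=6  ker:gh,go,gq,gv,gz,ho,hq,hv,hz,oq,ov,oz,qv,vz
∂2: piv[fgh,fgv,fgz,fhz,ghv,gqv,hoq,ovz] rk=8  ker:ghz
rk∂_2=8

rank∂_2=8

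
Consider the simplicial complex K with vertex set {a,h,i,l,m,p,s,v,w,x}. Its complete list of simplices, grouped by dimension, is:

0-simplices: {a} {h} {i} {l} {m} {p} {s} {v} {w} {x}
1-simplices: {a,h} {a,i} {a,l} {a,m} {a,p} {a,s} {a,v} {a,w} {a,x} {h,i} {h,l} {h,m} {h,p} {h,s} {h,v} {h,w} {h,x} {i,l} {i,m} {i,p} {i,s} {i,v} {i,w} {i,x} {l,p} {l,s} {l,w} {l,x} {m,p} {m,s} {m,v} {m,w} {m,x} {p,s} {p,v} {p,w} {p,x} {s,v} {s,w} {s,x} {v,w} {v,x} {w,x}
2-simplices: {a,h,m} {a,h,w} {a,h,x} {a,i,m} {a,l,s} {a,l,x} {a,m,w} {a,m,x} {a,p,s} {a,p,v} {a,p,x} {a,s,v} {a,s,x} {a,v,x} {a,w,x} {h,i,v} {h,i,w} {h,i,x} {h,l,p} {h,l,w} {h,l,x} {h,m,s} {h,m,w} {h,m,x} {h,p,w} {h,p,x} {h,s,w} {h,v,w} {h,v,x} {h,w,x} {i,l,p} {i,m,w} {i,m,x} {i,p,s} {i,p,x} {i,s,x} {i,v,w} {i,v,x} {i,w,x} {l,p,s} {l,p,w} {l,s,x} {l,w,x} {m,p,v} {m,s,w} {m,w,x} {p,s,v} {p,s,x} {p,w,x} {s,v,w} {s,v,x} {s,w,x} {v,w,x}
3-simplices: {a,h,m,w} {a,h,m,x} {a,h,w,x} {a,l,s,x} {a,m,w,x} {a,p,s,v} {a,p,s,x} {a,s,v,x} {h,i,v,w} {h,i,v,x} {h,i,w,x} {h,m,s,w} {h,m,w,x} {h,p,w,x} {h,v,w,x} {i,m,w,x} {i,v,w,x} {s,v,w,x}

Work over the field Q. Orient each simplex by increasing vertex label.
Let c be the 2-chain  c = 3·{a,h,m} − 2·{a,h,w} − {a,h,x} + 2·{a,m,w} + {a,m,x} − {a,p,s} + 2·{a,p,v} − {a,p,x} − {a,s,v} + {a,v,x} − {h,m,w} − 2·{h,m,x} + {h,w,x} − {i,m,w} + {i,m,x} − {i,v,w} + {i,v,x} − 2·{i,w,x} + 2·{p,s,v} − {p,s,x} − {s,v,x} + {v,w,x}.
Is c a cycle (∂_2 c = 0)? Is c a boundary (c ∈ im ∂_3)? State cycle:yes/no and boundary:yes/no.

cycle:yes boundary:yes

n_0=10 n_1=43 n_2=53 n_3=18  [Q]
∂1: piv[ah,ai,al,am,ap,as,av,aw,ax] rk=9  ker:hi,hl,hm,hp,hs,hv,hw,hx,il,im,ip,is,iv,iw,ix,lp,ls,lw,lx,mp,ms,mv,mw,mx,ps,pv,pw,px,sv,sw,sx,vw,vx,wx
∂2: piv[ahm,ahw,ahx,aim,als,alx,amw,amx,aps,apv,apx,asv,asx,avx,awx,hiv,hiw,hix,hlp,hlw,hlx,hms,hpw,hpx,hsw,hvw,hvx,ilp,imw,ips,ipx,mpv,svw] rk=33  ker:hmw,hmx,hwx,imx,isx,ivw,ivx,iwx,lps,lpw,lsx,lwx,msw,mwx,psv,psx,pwx,svx,swx,vwx
∂3: piv[ahmw,ahmx,ahwx,alsx,amwx,apsv,apsx,asvx,hivw,hivx,hiwx,hmsw,hpwx,hvwx,imwx,svwx] rk=16  ker:hmwx,ivwx
∂2c = 0
c vs im∂3: reduces to 0 ⇒ boundary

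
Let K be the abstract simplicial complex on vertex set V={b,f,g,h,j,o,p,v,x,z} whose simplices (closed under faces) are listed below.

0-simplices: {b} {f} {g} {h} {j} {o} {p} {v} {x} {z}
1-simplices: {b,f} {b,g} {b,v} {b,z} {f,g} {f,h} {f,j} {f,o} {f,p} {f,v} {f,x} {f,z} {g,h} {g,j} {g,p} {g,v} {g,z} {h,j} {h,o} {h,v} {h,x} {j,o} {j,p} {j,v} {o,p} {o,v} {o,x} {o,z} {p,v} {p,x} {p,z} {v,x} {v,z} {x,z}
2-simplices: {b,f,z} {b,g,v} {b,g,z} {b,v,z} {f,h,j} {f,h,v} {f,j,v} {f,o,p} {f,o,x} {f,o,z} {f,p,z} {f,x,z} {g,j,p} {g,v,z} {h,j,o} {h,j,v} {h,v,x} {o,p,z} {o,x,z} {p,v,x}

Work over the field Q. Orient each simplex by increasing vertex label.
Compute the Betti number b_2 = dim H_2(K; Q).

b_2=4

n_0=10 n_1=34 n_2=20  [Q]
∂1: piv[bf,bg,bv,bz,fh,fj,fo,fp,fx] rk=9  ker:fg,fv,fz,gh,gj,gp,gv,gz,hj,ho,hv,hx,jo,jp,jv,op,ov,ox,oz,pv,px,pz,vx,vz,xz
∂2: piv[bfz,bgv,bgz,bvz,fhj,fhv,fjv,fop,fox,foz,fpz,fxz,gjp,hjo,hvx,pvx] rk=16  ker:gvz,hjv,opz,oxz
b_2=(20−16)−0=4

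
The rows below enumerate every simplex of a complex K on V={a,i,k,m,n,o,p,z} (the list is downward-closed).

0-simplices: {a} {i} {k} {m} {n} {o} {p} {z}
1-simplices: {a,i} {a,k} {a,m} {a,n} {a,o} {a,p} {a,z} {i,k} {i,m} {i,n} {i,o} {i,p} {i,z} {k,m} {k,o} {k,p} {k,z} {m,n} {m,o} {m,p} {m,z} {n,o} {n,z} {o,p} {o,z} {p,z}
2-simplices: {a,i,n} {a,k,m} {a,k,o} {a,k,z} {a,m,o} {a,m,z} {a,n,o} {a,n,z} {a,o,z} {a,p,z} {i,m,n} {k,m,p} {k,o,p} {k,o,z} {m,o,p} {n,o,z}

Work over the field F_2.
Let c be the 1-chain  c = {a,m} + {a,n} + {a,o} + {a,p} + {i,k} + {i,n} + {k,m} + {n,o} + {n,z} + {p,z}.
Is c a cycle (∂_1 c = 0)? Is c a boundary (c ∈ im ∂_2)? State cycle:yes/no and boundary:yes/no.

n_0=8 n_1=26 n_2=16  [Z2]
∂1: piv[ai,ak,am,an,ao,ap,az] rk=7  ker:ik,im,in,io,ip,iz,km,ko,kp,kz,mn,mo,mp,mz,no,nz,op,oz,pz
∂2: piv[ain,akm,ako,akz,amo,amz,ano,anz,aoz,apz,imn,kmp,kop] rk=13  ker:koz,mop,noz
∂1c = 0
c vs im∂2: residual ≠ 0 ⇒ not boundary

cycle:yes boundary:no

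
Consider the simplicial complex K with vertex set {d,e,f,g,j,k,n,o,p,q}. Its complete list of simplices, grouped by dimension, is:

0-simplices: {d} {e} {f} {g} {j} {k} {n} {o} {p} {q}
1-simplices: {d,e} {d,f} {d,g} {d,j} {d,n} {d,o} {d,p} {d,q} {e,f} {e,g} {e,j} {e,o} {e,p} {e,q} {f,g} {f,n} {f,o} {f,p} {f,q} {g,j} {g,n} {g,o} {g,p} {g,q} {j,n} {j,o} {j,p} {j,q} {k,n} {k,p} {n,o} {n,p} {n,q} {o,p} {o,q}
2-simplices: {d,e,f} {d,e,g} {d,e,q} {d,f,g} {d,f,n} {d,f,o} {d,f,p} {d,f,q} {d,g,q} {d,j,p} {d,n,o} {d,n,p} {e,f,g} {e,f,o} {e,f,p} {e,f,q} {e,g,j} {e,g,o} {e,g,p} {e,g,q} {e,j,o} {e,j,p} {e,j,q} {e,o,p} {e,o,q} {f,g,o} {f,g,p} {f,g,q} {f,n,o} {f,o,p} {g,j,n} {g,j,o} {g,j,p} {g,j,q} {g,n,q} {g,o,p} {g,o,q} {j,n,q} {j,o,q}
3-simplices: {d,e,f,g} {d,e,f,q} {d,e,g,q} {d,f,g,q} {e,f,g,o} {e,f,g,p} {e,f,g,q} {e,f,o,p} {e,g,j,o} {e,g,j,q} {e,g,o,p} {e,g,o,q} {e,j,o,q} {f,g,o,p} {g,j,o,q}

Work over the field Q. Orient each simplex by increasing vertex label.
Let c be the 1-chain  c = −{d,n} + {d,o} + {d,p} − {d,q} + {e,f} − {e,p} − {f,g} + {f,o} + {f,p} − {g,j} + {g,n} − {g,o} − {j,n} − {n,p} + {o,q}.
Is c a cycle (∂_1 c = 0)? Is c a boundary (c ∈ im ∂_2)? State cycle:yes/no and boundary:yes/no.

n_0=10 n_1=35 n_2=39 n_3=15  [Q]
∂1: piv[de,df,dg,dj,dn,do,dp,dq,kn] rk=9  ker:ef,eg,ej,eo,ep,eq,fg,fn,fo,fp,fq,gj,gn,go,gp,gq,jn,jo,jp,jq,kp,no,np,nq,op,oq
∂2: piv[def,deg,deq,dfg,dfn,dfo,dfp,dfq,dgq,djp,dno,dnp,efo,efp,egj,ego,egp,ejo,ejp,ejq,eop,eoq,gjn,gnq] rk=24  ker:efg,efq,egq,fgo,fgp,fgq,fno,fop,gjo,gjp,gjq,gop,goq,jnq,joq
∂3: piv[defg,defq,degq,dfgq,efgo,efgp,efop,egjo,egjq,egop,egoq,ejoq] rk=12  ker:efgq,fgop,gjoq
∂1c = 0
c vs im∂2: reduces to 0 ⇒ boundary

cycle:yes boundary:yes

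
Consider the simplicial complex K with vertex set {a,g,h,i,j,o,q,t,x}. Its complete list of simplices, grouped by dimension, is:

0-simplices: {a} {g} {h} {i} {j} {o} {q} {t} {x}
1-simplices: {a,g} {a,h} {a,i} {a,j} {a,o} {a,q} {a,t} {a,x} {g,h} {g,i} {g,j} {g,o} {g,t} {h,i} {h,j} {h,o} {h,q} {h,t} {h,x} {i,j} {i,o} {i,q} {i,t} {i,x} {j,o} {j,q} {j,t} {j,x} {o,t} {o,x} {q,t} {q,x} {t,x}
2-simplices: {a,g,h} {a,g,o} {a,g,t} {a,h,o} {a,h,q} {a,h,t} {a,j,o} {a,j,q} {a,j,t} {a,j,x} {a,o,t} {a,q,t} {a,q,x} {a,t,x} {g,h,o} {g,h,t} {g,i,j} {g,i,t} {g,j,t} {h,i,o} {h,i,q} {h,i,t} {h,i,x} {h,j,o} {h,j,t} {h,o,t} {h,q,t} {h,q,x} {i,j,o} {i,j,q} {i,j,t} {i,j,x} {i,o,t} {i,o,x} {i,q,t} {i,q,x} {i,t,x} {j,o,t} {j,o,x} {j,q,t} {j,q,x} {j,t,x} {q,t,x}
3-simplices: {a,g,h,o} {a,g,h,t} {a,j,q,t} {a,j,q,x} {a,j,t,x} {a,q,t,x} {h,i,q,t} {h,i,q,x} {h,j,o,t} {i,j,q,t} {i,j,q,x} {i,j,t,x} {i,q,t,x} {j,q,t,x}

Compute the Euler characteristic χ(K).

χ(K)=5

n_0=9 n_1=33 n_2=43 n_3=14
χ=+9−33+43−14=5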